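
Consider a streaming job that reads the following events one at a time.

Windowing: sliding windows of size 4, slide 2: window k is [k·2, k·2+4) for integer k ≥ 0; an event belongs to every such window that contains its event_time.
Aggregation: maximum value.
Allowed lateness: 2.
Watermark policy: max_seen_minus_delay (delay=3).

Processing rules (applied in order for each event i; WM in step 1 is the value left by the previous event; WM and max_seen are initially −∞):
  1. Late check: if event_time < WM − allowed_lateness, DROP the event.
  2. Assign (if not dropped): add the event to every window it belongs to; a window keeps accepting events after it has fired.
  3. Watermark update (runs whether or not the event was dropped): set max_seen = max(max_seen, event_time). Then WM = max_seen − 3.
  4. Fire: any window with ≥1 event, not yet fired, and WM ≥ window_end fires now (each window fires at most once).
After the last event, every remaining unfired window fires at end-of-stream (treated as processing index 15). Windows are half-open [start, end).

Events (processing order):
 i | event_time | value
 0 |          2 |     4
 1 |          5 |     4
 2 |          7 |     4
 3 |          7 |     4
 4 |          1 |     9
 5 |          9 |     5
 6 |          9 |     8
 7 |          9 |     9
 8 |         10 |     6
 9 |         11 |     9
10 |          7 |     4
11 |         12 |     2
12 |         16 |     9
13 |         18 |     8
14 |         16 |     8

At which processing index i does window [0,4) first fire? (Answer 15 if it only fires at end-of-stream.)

2

i=0 t=2 v=4: → [2,6),[0,4); WM=-1
i=1 t=5 v=4: → [4,8),[2,6); WM=2
i=2 t=7 v=4: → [6,10),[4,8); WM=4; [0,4) fires=4
i=3 t=7 v=4: → [6,10),[4,8); WM=4
i=4 t=1 v=9: DROP (t<4-2); WM=4
i=5 t=9 v=5: → [8,12),[6,10); WM=6; [2,6) fires=4
i=6 t=9 v=8: → [8,12),[6,10); WM=6
i=7 t=9 v=9: → [8,12),[6,10); WM=6
i=8 t=10 v=6: → [10,14),[8,12); WM=7
i=9 t=11 v=9: → [10,14),[8,12); WM=8; [4,8) fires=4
i=10 t=7 v=4: → [6,10),[4,8); WM=8
i=11 t=12 v=2: → [12,16),[10,14); WM=9
i=12 t=16 v=9: → [16,20),[14,18); WM=13; [6,10) fires=9 [8,12) fires=9
i=13 t=18 v=8: → [18,22),[16,20); WM=15; [10,14) fires=9
i=14 t=16 v=8: → [16,20),[14,18); WM=15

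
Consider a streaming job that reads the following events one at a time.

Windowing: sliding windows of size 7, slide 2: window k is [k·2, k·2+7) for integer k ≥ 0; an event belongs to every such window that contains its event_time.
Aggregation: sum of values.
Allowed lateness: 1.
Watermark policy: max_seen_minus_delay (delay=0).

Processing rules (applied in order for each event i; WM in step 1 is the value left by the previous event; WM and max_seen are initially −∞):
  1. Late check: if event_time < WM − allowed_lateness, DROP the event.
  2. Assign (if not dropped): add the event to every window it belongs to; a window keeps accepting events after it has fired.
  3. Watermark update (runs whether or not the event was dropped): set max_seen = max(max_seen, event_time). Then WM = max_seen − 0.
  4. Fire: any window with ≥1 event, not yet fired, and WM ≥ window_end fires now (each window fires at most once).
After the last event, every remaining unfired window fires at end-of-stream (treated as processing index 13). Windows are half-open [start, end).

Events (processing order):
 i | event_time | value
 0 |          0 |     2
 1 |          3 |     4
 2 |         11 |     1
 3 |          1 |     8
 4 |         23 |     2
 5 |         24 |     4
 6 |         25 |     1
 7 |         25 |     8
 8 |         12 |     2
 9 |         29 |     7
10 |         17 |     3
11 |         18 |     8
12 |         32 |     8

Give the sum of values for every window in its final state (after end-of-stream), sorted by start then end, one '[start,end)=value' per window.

i=0 t=0 v=2: → [0,7); WM=0
i=1 t=3 v=4: → [2,9),[0,7); WM=3
i=2 t=11 v=1: → [10,17),[8,15),[6,13); WM=11; [0,7) fires=6 [2,9) fires=4
i=3 t=1 v=8: DROP (t<11-1); WM=11
i=4 t=23 v=2: → [22,29),[20,27),[18,25); WM=23; [6,13) fires=1 [8,15) fires=1 [10,17) fires=1
i=5 t=24 v=4: → [24,31),[22,29),[20,27),[18,25); WM=24
i=6 t=25 v=1: → [24,31),[22,29),[20,27); WM=25; [18,25) fires=6
i=7 t=25 v=8: → [24,31),[22,29),[20,27); WM=25
i=8 t=12 v=2: DROP (t<25-1); WM=25
i=9 t=29 v=7: → [28,35),[26,33),[24,31); WM=29; [20,27) fires=15 [22,29) fires=15
i=10 t=17 v=3: DROP (t<29-1); WM=29
i=11 t=18 v=8: DROP (t<29-1); WM=29
i=12 t=32 v=8: → [32,39),[30,37),[28,35),[26,33); WM=32; [24,31) fires=20

[0,7)=6 [2,9)=4 [6,13)=1 [8,15)=1 [10,17)=1 [18,25)=6 [20,27)=15 [22,29)=15 [24,31)=20 [26,33)=15 [28,35)=15 [30,37)=8 [32,39)=8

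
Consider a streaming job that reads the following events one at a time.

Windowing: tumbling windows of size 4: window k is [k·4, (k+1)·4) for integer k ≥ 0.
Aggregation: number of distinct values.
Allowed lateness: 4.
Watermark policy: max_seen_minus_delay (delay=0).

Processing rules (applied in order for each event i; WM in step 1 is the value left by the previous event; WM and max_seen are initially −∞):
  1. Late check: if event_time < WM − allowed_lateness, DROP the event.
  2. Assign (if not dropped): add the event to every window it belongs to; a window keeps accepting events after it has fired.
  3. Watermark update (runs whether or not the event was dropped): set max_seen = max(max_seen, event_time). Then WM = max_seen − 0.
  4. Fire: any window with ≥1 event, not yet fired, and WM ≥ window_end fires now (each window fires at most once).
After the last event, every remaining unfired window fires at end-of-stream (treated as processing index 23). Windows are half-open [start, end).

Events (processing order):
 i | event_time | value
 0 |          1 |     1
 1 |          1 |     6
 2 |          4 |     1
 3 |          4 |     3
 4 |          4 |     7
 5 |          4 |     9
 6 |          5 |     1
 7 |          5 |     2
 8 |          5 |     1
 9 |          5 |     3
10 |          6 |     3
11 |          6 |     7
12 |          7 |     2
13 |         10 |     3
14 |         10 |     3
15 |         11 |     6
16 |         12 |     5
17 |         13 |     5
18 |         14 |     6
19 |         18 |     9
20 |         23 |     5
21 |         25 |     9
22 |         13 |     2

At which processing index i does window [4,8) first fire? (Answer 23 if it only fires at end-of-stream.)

13

i=0 t=1 v=1: → [0,4); WM=1
i=1 t=1 v=6: → [0,4); WM=1
i=2 t=4 v=1: → [4,8); WM=4; [0,4) fires=2
i=3 t=4 v=3: → [4,8); WM=4
i=4 t=4 v=7: → [4,8); WM=4
i=5 t=4 v=9: → [4,8); WM=4
i=6 t=5 v=1: → [4,8); WM=5
i=7 t=5 v=2: → [4,8); WM=5
i=8 t=5 v=1: → [4,8); WM=5
i=9 t=5 v=3: → [4,8); WM=5
i=10 t=6 v=3: → [4,8); WM=6
i=11 t=6 v=7: → [4,8); WM=6
i=12 t=7 v=2: → [4,8); WM=7
i=13 t=10 v=3: → [8,12); WM=10; [4,8) fires=5
i=14 t=10 v=3: → [8,12); WM=10
i=15 t=11 v=6: → [8,12); WM=11
i=16 t=12 v=5: → [12,16); WM=12; [8,12) fires=2
i=17 t=13 v=5: → [12,16); WM=13
i=18 t=14 v=6: → [12,16); WM=14
i=19 t=18 v=9: → [16,20); WM=18; [12,16) fires=2
i=20 t=23 v=5: → [20,24); WM=23; [16,20) fires=1
i=21 t=25 v=9: → [24,28); WM=25; [20,24) fires=1
i=22 t=13 v=2: DROP (t<25-4); WM=25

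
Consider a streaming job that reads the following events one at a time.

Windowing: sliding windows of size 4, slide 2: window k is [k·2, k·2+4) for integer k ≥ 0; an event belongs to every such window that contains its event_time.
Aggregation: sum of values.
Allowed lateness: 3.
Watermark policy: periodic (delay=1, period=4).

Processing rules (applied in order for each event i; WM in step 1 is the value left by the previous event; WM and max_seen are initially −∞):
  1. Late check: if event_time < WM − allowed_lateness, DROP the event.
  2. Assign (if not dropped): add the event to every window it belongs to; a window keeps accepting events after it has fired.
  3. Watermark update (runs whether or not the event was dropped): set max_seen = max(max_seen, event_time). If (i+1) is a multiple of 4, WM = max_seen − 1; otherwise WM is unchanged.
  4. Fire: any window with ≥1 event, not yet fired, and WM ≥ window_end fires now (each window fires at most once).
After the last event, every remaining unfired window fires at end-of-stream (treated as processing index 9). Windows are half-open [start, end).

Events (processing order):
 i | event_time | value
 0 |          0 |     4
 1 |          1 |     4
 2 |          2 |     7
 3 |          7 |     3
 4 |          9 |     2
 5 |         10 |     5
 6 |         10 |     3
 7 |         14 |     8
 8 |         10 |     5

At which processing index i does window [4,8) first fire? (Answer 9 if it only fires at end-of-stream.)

7

i=0 t=0 v=4: → [0,4); WM=−∞
i=1 t=1 v=4: → [0,4); WM=−∞
i=2 t=2 v=7: → [2,6),[0,4); WM=−∞
i=3 t=7 v=3: → [6,10),[4,8); WM=6; [0,4) fires=15 [2,6) fires=7
i=4 t=9 v=2: → [8,12),[6,10); WM=6
i=5 t=10 v=5: → [10,14),[8,12); WM=6
i=6 t=10 v=3: → [10,14),[8,12); WM=6
i=7 t=14 v=8: → [14,18),[12,16); WM=13; [4,8) fires=3 [6,10) fires=5 [8,12) fires=10
i=8 t=10 v=5: → [10,14),[8,12); WM=13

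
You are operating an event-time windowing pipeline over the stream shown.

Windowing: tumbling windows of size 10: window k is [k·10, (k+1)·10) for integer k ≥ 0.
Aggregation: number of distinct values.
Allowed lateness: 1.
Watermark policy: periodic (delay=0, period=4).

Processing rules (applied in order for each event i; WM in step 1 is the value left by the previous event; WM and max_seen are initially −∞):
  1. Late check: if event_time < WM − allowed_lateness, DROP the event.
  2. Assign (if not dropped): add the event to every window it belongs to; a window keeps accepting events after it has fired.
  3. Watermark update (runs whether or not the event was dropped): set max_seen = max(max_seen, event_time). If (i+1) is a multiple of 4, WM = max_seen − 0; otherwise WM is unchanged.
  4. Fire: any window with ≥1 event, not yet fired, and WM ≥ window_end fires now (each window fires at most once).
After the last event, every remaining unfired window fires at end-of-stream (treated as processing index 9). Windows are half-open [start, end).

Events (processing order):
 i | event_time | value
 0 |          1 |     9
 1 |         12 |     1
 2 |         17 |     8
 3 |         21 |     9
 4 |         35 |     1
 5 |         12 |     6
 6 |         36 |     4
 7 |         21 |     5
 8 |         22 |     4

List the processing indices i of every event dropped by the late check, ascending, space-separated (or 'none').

5 8

i=0 t=1 v=9: → [0,10); WM=−∞
i=1 t=12 v=1: → [10,20); WM=−∞
i=2 t=17 v=8: → [10,20); WM=−∞
i=3 t=21 v=9: → [20,30); WM=21; [0,10) fires=1 [10,20) fires=2
i=4 t=35 v=1: → [30,40); WM=21
i=5 t=12 v=6: DROP (t<21-1); WM=21
i=6 t=36 v=4: → [30,40); WM=21
i=7 t=21 v=5: → [20,30); WM=36; [20,30) fires=2
i=8 t=22 v=4: DROP (t<36-1); WM=36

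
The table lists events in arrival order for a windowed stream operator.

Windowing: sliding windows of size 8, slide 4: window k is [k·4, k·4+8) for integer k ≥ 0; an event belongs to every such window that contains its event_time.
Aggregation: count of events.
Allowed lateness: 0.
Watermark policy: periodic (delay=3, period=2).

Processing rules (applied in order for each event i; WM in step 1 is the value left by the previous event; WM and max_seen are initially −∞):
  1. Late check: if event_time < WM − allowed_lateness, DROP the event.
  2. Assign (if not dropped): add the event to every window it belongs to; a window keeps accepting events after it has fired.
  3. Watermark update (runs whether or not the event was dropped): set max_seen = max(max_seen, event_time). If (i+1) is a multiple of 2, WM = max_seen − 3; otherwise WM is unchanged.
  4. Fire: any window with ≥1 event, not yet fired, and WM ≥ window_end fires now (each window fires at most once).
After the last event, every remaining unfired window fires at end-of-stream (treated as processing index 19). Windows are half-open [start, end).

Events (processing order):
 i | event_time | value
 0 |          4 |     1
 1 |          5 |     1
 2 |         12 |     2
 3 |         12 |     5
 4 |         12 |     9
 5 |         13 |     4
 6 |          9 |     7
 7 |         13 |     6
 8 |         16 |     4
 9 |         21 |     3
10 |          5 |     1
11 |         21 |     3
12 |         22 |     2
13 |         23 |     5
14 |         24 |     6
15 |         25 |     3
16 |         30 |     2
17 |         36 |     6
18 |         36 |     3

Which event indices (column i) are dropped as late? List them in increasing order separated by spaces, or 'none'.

6 10

i=0 t=4 v=1: → [4,12),[0,8); WM=−∞
i=1 t=5 v=1: → [4,12),[0,8); WM=2
i=2 t=12 v=2: → [12,20),[8,16); WM=2
i=3 t=12 v=5: → [12,20),[8,16); WM=9; [0,8) fires=2
i=4 t=12 v=9: → [12,20),[8,16); WM=9
i=5 t=13 v=4: → [12,20),[8,16); WM=10
i=6 t=9 v=7: DROP (t<10-0); WM=10
i=7 t=13 v=6: → [12,20),[8,16); WM=10
i=8 t=16 v=4: → [16,24),[12,20); WM=10
i=9 t=21 v=3: → [20,28),[16,24); WM=18; [4,12) fires=2 [8,16) fires=5
i=10 t=5 v=1: DROP (t<18-0); WM=18
i=11 t=21 v=3: → [20,28),[16,24); WM=18
i=12 t=22 v=2: → [20,28),[16,24); WM=18
i=13 t=23 v=5: → [20,28),[16,24); WM=20; [12,20) fires=6
i=14 t=24 v=6: → [24,32),[20,28); WM=20
i=15 t=25 v=3: → [24,32),[20,28); WM=22
i=16 t=30 v=2: → [28,36),[24,32); WM=22
i=17 t=36 v=6: → [36,44),[32,40); WM=33; [16,24) fires=5 [20,28) fires=6 [24,32) fires=3
i=18 t=36 v=3: → [36,44),[32,40); WM=33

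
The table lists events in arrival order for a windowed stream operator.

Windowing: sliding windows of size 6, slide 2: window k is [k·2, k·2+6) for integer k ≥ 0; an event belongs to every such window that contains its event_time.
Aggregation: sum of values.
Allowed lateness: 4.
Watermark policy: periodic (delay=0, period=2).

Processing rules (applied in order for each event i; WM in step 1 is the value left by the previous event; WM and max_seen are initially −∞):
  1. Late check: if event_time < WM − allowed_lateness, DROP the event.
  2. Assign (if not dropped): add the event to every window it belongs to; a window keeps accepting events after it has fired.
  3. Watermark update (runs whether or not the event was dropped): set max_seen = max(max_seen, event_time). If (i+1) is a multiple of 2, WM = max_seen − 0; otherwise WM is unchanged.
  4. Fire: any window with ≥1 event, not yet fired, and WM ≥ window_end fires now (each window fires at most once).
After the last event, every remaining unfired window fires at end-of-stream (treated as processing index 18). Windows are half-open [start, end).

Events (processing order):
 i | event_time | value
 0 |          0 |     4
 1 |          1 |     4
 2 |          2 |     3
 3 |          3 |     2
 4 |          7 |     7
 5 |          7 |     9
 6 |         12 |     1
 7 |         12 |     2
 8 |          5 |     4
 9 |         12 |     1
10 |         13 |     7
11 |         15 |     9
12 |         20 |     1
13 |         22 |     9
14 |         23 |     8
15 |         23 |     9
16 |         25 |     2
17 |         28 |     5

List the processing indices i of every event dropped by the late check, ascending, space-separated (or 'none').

8

i=0 t=0 v=4: → [0,6); WM=−∞
i=1 t=1 v=4: → [0,6); WM=1
i=2 t=2 v=3: → [2,8),[0,6); WM=1
i=3 t=3 v=2: → [2,8),[0,6); WM=3
i=4 t=7 v=7: → [6,12),[4,10),[2,8); WM=3
i=5 t=7 v=9: → [6,12),[4,10),[2,8); WM=7; [0,6) fires=13
i=6 t=12 v=1: → [12,18),[10,16),[8,14); WM=7
i=7 t=12 v=2: → [12,18),[10,16),[8,14); WM=12; [2,8) fires=21 [4,10) fires=16 [6,12) fires=16
i=8 t=5 v=4: DROP (t<12-4); WM=12
i=9 t=12 v=1: → [12,18),[10,16),[8,14); WM=12
i=10 t=13 v=7: → [12,18),[10,16),[8,14); WM=12
i=11 t=15 v=9: → [14,20),[12,18),[10,16); WM=15; [8,14) fires=11
i=12 t=20 v=1: → [20,26),[18,24),[16,22); WM=15
i=13 t=22 v=9: → [22,28),[20,26),[18,24); WM=22; [10,16) fires=20 [12,18) fires=20 [14,20) fires=9 [16,22) fires=1
i=14 t=23 v=8: → [22,28),[20,26),[18,24); WM=22
i=15 t=23 v=9: → [22,28),[20,26),[18,24); WM=23
i=16 t=25 v=2: → [24,30),[22,28),[20,26); WM=23
i=17 t=28 v=5: → [28,34),[26,32),[24,30); WM=28; [18,24) fires=27 [20,26) fires=29 [22,28) fires=28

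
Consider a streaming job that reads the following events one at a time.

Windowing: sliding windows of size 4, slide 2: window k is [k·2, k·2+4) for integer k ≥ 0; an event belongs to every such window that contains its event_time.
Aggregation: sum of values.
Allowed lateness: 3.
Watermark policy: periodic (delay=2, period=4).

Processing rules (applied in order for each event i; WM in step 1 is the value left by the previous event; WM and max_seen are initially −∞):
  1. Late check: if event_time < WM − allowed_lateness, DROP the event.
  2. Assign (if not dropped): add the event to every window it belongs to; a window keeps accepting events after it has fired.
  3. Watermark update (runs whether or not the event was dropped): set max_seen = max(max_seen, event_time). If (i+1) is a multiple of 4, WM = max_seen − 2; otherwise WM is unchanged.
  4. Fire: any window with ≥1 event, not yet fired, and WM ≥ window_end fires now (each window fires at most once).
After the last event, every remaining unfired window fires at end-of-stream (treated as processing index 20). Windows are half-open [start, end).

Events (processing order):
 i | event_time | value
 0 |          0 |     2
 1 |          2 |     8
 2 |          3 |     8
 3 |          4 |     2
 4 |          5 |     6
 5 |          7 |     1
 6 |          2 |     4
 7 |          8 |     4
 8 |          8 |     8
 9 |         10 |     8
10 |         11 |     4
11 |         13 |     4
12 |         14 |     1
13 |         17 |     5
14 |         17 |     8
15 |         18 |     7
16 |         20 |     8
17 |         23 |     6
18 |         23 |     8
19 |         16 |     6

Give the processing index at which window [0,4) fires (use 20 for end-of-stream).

i=0 t=0 v=2: → [0,4); WM=−∞
i=1 t=2 v=8: → [2,6),[0,4); WM=−∞
i=2 t=3 v=8: → [2,6),[0,4); WM=−∞
i=3 t=4 v=2: → [4,8),[2,6); WM=2
i=4 t=5 v=6: → [4,8),[2,6); WM=2
i=5 t=7 v=1: → [6,10),[4,8); WM=2
i=6 t=2 v=4: → [2,6),[0,4); WM=2
i=7 t=8 v=4: → [8,12),[6,10); WM=6; [0,4) fires=22 [2,6) fires=28
i=8 t=8 v=8: → [8,12),[6,10); WM=6
i=9 t=10 v=8: → [10,14),[8,12); WM=6
i=10 t=11 v=4: → [10,14),[8,12); WM=6
i=11 t=13 v=4: → [12,16),[10,14); WM=11; [4,8) fires=9 [6,10) fires=13
i=12 t=14 v=1: → [14,18),[12,16); WM=11
i=13 t=17 v=5: → [16,20),[14,18); WM=11
i=14 t=17 v=8: → [16,20),[14,18); WM=11
i=15 t=18 v=7: → [18,22),[16,20); WM=16; [8,12) fires=24 [10,14) fires=16 [12,16) fires=5
i=16 t=20 v=8: → [20,24),[18,22); WM=16
i=17 t=23 v=6: → [22,26),[20,24); WM=16
i=18 t=23 v=8: → [22,26),[20,24); WM=16
i=19 t=16 v=6: → [16,20),[14,18); WM=21; [14,18) fires=20 [16,20) fires=26

7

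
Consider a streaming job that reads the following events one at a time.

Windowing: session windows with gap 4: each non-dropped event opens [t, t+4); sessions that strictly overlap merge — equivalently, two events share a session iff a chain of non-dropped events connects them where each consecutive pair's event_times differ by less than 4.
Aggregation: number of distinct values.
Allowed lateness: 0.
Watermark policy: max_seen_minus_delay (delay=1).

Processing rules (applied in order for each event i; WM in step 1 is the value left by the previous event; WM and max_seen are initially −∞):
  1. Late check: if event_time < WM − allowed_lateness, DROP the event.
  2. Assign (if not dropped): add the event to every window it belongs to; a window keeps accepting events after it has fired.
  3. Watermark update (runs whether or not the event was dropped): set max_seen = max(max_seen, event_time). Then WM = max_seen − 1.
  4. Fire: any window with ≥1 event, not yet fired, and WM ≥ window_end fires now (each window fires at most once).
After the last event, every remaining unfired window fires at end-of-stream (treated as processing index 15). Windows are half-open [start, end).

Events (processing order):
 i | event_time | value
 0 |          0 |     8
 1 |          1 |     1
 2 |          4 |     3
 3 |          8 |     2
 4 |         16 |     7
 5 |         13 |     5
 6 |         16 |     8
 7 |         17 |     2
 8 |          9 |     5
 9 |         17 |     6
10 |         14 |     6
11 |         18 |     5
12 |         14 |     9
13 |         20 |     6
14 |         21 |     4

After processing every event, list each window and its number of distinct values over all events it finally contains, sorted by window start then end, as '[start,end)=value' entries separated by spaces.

i=0 t=0 v=8: → [0,4); WM=-1
i=1 t=1 v=1: → [0,5); WM=0
i=2 t=4 v=3: → [0,8); WM=3
i=3 t=8 v=2: → [8,12); WM=7
i=4 t=16 v=7: → [16,20); WM=15
i=5 t=13 v=5: DROP (t<15-0); WM=15
i=6 t=16 v=8: → [16,20); WM=15
i=7 t=17 v=2: → [16,21); WM=16
i=8 t=9 v=5: DROP (t<16-0); WM=16
i=9 t=17 v=6: → [16,21); WM=16
i=10 t=14 v=6: DROP (t<16-0); WM=16
i=11 t=18 v=5: → [16,22); WM=17
i=12 t=14 v=9: DROP (t<17-0); WM=17
i=13 t=20 v=6: → [16,24); WM=19
i=14 t=21 v=4: → [16,25); WM=20

[0,8)=3 [8,12)=1 [16,25)=6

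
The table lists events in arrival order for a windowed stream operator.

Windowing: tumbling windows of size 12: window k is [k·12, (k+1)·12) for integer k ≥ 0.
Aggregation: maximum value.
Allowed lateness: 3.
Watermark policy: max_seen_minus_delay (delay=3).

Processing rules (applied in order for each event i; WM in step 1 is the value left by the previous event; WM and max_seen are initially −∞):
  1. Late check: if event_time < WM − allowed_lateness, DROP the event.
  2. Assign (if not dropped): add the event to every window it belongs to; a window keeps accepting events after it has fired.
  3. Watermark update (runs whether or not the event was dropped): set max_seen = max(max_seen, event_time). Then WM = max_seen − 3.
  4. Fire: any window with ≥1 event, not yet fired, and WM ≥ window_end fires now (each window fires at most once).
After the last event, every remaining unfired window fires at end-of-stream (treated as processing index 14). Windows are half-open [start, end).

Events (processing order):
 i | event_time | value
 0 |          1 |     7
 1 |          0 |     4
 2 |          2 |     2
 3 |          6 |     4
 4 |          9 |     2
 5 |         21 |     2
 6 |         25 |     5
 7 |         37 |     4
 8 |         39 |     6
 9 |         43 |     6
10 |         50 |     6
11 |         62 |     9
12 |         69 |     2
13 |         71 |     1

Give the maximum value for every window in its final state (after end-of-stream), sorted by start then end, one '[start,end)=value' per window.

[0,12)=7 [12,24)=2 [24,36)=5 [36,48)=6 [48,60)=6 [60,72)=9

i=0 t=1 v=7: → [0,12); WM=-2
i=1 t=0 v=4: → [0,12); WM=-2
i=2 t=2 v=2: → [0,12); WM=-1
i=3 t=6 v=4: → [0,12); WM=3
i=4 t=9 v=2: → [0,12); WM=6
i=5 t=21 v=2: → [12,24); WM=18; [0,12) fires=7
i=6 t=25 v=5: → [24,36); WM=22
i=7 t=37 v=4: → [36,48); WM=34; [12,24) fires=2
i=8 t=39 v=6: → [36,48); WM=36; [24,36) fires=5
i=9 t=43 v=6: → [36,48); WM=40
i=10 t=50 v=6: → [48,60); WM=47
i=11 t=62 v=9: → [60,72); WM=59; [36,48) fires=6
i=12 t=69 v=2: → [60,72); WM=66; [48,60) fires=6
i=13 t=71 v=1: → [60,72); WM=68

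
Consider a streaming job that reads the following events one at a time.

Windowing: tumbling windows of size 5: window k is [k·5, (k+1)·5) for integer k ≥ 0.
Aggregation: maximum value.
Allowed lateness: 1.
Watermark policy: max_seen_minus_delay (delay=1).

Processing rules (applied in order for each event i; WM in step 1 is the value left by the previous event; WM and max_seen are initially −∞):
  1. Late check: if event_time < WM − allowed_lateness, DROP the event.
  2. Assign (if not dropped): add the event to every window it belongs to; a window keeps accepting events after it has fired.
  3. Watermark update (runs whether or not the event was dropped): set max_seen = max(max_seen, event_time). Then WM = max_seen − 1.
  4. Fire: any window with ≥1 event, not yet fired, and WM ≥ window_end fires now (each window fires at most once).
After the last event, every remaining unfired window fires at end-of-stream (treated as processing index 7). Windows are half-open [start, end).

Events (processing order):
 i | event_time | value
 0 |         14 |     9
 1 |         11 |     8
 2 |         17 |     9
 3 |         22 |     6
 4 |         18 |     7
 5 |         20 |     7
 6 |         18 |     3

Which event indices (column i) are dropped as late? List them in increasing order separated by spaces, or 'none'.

1 4 6

i=0 t=14 v=9: → [10,15); WM=13
i=1 t=11 v=8: DROP (t<13-1); WM=13
i=2 t=17 v=9: → [15,20); WM=16; [10,15) fires=9
i=3 t=22 v=6: → [20,25); WM=21; [15,20) fires=9
i=4 t=18 v=7: DROP (t<21-1); WM=21
i=5 t=20 v=7: → [20,25); WM=21
i=6 t=18 v=3: DROP (t<21-1); WM=21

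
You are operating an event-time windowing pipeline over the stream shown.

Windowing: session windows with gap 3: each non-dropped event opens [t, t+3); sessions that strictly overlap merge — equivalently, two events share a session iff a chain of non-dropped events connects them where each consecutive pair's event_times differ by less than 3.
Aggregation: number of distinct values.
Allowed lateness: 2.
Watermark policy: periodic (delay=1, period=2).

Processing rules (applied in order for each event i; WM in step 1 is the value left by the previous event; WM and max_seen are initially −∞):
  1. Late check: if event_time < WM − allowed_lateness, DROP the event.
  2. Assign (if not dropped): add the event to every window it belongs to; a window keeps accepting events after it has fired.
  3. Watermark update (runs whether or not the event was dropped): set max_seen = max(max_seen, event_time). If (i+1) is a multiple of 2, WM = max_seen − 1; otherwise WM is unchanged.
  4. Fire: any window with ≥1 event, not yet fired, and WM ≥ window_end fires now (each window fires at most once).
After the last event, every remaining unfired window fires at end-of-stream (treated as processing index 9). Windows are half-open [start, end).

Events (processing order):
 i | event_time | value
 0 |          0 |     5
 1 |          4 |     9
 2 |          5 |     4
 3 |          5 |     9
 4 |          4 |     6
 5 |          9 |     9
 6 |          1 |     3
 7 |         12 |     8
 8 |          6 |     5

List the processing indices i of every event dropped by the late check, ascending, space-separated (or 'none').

i=0 t=0 v=5: → [0,3); WM=−∞
i=1 t=4 v=9: → [4,7); WM=3
i=2 t=5 v=4: → [4,8); WM=3
i=3 t=5 v=9: → [4,8); WM=4
i=4 t=4 v=6: → [4,8); WM=4
i=5 t=9 v=9: → [9,12); WM=8
i=6 t=1 v=3: DROP (t<8-2); WM=8
i=7 t=12 v=8: → [12,15); WM=11
i=8 t=6 v=5: DROP (t<11-2); WM=11

6 8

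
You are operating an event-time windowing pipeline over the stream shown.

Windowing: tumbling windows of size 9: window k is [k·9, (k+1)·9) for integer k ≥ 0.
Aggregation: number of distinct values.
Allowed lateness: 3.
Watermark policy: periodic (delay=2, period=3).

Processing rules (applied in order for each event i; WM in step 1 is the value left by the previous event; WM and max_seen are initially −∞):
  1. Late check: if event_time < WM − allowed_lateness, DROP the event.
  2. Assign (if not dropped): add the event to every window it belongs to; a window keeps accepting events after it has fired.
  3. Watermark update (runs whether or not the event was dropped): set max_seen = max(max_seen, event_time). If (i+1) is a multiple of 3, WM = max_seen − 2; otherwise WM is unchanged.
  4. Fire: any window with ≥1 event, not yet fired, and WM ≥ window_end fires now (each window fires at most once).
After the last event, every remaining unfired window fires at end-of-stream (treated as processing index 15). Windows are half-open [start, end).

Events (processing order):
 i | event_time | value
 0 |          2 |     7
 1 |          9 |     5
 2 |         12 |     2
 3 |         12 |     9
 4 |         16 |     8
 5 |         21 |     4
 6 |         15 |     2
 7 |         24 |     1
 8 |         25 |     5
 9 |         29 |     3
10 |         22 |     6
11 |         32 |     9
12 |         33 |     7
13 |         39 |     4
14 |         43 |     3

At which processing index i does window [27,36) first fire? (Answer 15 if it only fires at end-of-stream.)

14

i=0 t=2 v=7: → [0,9); WM=−∞
i=1 t=9 v=5: → [9,18); WM=−∞
i=2 t=12 v=2: → [9,18); WM=10; [0,9) fires=1
i=3 t=12 v=9: → [9,18); WM=10
i=4 t=16 v=8: → [9,18); WM=10
i=5 t=21 v=4: → [18,27); WM=19; [9,18) fires=4
i=6 t=15 v=2: DROP (t<19-3); WM=19
i=7 t=24 v=1: → [18,27); WM=19
i=8 t=25 v=5: → [18,27); WM=23
i=9 t=29 v=3: → [27,36); WM=23
i=10 t=22 v=6: → [18,27); WM=23
i=11 t=32 v=9: → [27,36); WM=30; [18,27) fires=4
i=12 t=33 v=7: → [27,36); WM=30
i=13 t=39 v=4: → [36,45); WM=30
i=14 t=43 v=3: → [36,45); WM=41; [27,36) fires=3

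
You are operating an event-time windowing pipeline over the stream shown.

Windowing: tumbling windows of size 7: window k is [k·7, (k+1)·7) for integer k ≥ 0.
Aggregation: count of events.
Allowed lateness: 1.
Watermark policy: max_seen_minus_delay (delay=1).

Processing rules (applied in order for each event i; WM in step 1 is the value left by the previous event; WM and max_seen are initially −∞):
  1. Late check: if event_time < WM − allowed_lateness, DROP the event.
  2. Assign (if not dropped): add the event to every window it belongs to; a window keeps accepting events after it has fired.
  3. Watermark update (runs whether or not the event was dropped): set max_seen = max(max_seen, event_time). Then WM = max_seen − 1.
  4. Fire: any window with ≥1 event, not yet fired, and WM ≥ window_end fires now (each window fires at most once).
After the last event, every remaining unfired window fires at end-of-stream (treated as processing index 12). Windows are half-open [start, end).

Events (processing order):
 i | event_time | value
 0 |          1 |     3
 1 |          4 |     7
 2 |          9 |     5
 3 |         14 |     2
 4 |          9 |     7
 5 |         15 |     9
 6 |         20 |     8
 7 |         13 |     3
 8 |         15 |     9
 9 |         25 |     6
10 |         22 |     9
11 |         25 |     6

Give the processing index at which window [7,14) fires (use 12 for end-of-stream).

i=0 t=1 v=3: → [0,7); WM=0
i=1 t=4 v=7: → [0,7); WM=3
i=2 t=9 v=5: → [7,14); WM=8; [0,7) fires=2
i=3 t=14 v=2: → [14,21); WM=13
i=4 t=9 v=7: DROP (t<13-1); WM=13
i=5 t=15 v=9: → [14,21); WM=14; [7,14) fires=1
i=6 t=20 v=8: → [14,21); WM=19
i=7 t=13 v=3: DROP (t<19-1); WM=19
i=8 t=15 v=9: DROP (t<19-1); WM=19
i=9 t=25 v=6: → [21,28); WM=24; [14,21) fires=3
i=10 t=22 v=9: DROP (t<24-1); WM=24
i=11 t=25 v=6: → [21,28); WM=24

5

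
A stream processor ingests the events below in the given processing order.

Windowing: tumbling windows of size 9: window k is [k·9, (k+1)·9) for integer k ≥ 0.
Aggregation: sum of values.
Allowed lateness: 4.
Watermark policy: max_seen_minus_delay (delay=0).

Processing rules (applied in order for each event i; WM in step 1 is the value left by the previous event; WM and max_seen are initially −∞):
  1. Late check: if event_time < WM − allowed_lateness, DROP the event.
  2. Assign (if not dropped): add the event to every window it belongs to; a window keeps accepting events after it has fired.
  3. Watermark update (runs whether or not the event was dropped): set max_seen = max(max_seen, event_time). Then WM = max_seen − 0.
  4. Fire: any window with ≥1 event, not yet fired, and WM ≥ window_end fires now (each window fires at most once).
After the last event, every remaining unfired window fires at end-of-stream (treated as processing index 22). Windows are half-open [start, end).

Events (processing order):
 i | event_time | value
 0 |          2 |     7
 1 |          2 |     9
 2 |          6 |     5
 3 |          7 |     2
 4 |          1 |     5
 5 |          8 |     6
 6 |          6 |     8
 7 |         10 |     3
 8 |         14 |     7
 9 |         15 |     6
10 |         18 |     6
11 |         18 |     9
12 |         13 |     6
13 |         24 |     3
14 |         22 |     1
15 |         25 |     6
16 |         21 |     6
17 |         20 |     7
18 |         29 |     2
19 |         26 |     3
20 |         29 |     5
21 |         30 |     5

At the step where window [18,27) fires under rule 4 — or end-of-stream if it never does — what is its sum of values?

i=0 t=2 v=7: → [0,9); WM=2
i=1 t=2 v=9: → [0,9); WM=2
i=2 t=6 v=5: → [0,9); WM=6
i=3 t=7 v=2: → [0,9); WM=7
i=4 t=1 v=5: DROP (t<7-4); WM=7
i=5 t=8 v=6: → [0,9); WM=8
i=6 t=6 v=8: → [0,9); WM=8
i=7 t=10 v=3: → [9,18); WM=10; [0,9) fires=37
i=8 t=14 v=7: → [9,18); WM=14
i=9 t=15 v=6: → [9,18); WM=15
i=10 t=18 v=6: → [18,27); WM=18; [9,18) fires=16
i=11 t=18 v=9: → [18,27); WM=18
i=12 t=13 v=6: DROP (t<18-4); WM=18
i=13 t=24 v=3: → [18,27); WM=24
i=14 t=22 v=1: → [18,27); WM=24
i=15 t=25 v=6: → [18,27); WM=25
i=16 t=21 v=6: → [18,27); WM=25
i=17 t=20 v=7: DROP (t<25-4); WM=25
i=18 t=29 v=2: → [27,36); WM=29; [18,27) fires=31
i=19 t=26 v=3: → [18,27); WM=29
i=20 t=29 v=5: → [27,36); WM=29
i=21 t=30 v=5: → [27,36); WM=30

31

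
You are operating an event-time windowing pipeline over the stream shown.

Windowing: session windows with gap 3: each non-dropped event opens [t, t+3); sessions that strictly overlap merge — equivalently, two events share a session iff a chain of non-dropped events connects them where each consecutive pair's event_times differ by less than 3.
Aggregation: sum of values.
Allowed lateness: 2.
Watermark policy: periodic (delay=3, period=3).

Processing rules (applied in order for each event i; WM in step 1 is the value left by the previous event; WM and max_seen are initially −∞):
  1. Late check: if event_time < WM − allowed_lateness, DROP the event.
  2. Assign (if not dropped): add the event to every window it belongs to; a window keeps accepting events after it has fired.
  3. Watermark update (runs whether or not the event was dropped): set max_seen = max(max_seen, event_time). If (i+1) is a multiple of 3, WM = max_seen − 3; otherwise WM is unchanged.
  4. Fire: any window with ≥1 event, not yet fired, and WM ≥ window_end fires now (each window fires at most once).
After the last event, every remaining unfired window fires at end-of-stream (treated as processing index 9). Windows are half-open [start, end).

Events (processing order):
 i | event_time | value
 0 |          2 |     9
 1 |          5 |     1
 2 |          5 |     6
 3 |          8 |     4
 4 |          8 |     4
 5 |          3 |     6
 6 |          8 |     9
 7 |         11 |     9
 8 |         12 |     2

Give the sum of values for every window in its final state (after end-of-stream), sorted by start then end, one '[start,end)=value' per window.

[2,8)=22 [8,11)=17 [11,15)=11

i=0 t=2 v=9: → [2,5); WM=−∞
i=1 t=5 v=1: → [5,8); WM=−∞
i=2 t=5 v=6: → [5,8); WM=2
i=3 t=8 v=4: → [8,11); WM=2
i=4 t=8 v=4: → [8,11); WM=2
i=5 t=3 v=6: → [2,8); WM=5
i=6 t=8 v=9: → [8,11); WM=5
i=7 t=11 v=9: → [11,14); WM=5
i=8 t=12 v=2: → [11,15); WM=9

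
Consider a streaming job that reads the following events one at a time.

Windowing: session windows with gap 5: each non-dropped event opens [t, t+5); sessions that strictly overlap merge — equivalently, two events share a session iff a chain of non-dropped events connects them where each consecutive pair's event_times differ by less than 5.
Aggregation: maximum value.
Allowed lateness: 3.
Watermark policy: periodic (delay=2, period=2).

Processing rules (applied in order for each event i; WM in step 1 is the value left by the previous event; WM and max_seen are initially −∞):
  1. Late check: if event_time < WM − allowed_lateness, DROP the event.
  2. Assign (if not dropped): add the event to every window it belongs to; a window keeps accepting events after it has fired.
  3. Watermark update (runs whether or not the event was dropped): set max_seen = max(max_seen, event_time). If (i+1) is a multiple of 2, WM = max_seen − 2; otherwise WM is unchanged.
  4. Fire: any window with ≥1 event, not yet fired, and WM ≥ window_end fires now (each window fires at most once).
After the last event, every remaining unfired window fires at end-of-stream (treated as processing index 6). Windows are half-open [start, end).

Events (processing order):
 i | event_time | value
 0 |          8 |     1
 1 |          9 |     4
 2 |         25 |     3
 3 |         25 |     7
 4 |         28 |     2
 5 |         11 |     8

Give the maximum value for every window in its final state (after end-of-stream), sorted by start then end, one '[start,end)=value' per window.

i=0 t=8 v=1: → [8,13); WM=−∞
i=1 t=9 v=4: → [8,14); WM=7
i=2 t=25 v=3: → [25,30); WM=7
i=3 t=25 v=7: → [25,30); WM=23
i=4 t=28 v=2: → [25,33); WM=23
i=5 t=11 v=8: DROP (t<23-3); WM=26

[8,14)=4 [25,33)=7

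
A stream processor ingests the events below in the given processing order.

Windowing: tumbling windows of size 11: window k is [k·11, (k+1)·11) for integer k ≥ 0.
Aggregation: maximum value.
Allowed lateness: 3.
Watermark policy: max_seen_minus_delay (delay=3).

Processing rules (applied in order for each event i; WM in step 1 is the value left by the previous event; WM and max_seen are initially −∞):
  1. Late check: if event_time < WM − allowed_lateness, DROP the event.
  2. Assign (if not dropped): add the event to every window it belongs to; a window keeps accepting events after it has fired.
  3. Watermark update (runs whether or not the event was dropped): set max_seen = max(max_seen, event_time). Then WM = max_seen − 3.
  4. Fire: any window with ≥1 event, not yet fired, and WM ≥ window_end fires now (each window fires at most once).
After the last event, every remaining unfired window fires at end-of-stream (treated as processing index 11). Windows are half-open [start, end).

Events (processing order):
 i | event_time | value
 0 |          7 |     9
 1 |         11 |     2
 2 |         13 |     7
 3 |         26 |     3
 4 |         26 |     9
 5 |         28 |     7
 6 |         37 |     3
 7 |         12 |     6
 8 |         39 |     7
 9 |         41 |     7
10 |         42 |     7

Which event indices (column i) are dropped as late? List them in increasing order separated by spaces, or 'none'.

i=0 t=7 v=9: → [0,11); WM=4
i=1 t=11 v=2: → [11,22); WM=8
i=2 t=13 v=7: → [11,22); WM=10
i=3 t=26 v=3: → [22,33); WM=23; [0,11) fires=9 [11,22) fires=7
i=4 t=26 v=9: → [22,33); WM=23
i=5 t=28 v=7: → [22,33); WM=25
i=6 t=37 v=3: → [33,44); WM=34; [22,33) fires=9
i=7 t=12 v=6: DROP (t<34-3); WM=34
i=8 t=39 v=7: → [33,44); WM=36
i=9 t=41 v=7: → [33,44); WM=38
i=10 t=42 v=7: → [33,44); WM=39

7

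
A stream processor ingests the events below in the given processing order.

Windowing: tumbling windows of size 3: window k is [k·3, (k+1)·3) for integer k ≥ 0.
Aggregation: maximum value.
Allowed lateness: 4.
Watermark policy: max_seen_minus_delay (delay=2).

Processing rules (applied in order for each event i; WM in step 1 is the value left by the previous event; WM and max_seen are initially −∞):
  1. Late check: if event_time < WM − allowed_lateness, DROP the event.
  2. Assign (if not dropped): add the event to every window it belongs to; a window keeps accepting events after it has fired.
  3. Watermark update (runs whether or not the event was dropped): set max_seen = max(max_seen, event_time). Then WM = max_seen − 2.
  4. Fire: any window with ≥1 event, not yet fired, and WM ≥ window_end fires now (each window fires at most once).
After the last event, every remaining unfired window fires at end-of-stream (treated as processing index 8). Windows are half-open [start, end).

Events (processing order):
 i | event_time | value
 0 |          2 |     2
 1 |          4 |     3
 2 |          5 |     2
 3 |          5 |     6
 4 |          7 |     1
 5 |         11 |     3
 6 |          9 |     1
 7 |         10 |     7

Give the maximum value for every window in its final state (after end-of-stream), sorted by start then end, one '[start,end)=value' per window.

[0,3)=2 [3,6)=6 [6,9)=1 [9,12)=7

i=0 t=2 v=2: → [0,3); WM=0
i=1 t=4 v=3: → [3,6); WM=2
i=2 t=5 v=2: → [3,6); WM=3; [0,3) fires=2
i=3 t=5 v=6: → [3,6); WM=3
i=4 t=7 v=1: → [6,9); WM=5
i=5 t=11 v=3: → [9,12); WM=9; [3,6) fires=6 [6,9) fires=1
i=6 t=9 v=1: → [9,12); WM=9
i=7 t=10 v=7: → [9,12); WM=9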